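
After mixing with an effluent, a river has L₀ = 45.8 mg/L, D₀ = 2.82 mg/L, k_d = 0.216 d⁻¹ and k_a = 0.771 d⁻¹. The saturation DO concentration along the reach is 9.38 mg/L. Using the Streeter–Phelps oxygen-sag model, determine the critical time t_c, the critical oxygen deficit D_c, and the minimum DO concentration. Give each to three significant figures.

t_c ≈ 1.98 d; D_c ≈ 8.36 mg/L; min DO ≈ 1.02 mg/L

t_c = [1/(k_a−k_d)] ln[(k_a/k_d)(1 − D₀(k_a−k_d)/(k_d L₀))]
= [1/(0.771−0.216)] ln[(0.771/0.216)(1 − 2.82×0.5550/(0.216×45.8))]
= (1/0.5550) ln[3.569 × 0.8418] = 1.802 × ln(3.005) = 1.802 × 1.100 = 1.982 d.
L(t_c) = L₀ e^(−k_d t_c) = 45.8 × 0.6517 = 29.85 mg/L, and at the critical point k_a D_c = k_d L, so D_c = (0.216/0.771) × 29.85 = 8.362 mg/L.
Minimum DO = C_s − D_c = 9.38 − 8.362 = 1.018 mg/L.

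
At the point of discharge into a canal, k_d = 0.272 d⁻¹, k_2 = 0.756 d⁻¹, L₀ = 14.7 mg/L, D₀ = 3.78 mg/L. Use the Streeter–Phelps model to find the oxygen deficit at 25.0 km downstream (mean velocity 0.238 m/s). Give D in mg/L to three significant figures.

Travel time t = x/v = 25.0 km / (0.238 m/s) = 25000 m / 0.238 m/s = 105000 s = 1.216 d.
k_d L₀/(k_2−k_d) = 0.272×14.7/(0.756−0.272) = 3.998/0.4840 = 8.261 mg/L.
e^(−k_d t) = e^(−0.272×1.216) = 0.7184; e^(−k_2 t) = e^(−0.756×1.216) = 0.3989.
D = 8.261 × (0.7184 − 0.3989) + 3.78 × 0.3989 = 2.640 + 1.508 = 4.148 mg/L.

D ≈ 4.15 mg/L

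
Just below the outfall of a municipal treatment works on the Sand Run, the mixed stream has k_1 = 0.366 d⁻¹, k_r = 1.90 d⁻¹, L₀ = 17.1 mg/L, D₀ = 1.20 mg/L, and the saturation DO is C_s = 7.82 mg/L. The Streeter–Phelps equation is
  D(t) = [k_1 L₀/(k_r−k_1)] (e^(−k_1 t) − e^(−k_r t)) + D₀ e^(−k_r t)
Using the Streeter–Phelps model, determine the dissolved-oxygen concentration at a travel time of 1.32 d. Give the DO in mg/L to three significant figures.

k_1 L₀/(k_r−k_1) = 0.366×17.1/(1.90−0.366) = 6.259/1.534 = 4.080 mg/L.
e^(−k_1 t) = e^(−0.366×1.320) = 0.6169; e^(−k_r t) = e^(−1.90×1.320) = 0.08143.
D = 4.080 × (0.6169 − 0.08143) + 1.20 × 0.08143 = 2.184 + 0.09772 = 2.282 mg/L.
DO = C_s − D = 7.82 − 2.282 = 5.538 mg/L.

DO ≈ 5.54 mg/L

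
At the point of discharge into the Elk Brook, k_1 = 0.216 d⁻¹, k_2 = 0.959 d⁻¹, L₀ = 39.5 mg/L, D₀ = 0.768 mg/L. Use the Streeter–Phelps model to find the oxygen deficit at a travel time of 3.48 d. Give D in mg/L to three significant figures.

D ≈ 5.03 mg/L

k_1 L₀/(k_2−k_1) = 0.216×39.5/(0.959−0.216) = 8.532/0.7430 = 11.48 mg/L.
e^(−k_1 t) = e^(−0.216×3.480) = 0.4716; e^(−k_2 t) = e^(−0.959×3.480) = 0.03553.
D = 11.48 × (0.4716 − 0.03553) + 0.768 × 0.03553 = 5.007 + 0.02729 = 5.034 mg/L.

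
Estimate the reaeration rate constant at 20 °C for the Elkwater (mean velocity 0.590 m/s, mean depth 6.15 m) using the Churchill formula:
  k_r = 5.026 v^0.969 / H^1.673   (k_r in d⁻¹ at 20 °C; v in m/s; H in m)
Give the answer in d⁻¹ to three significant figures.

k_r = 5.026 × 0.590^0.969 / 6.15^1.673 = 5.026 × 0.5997 / 20.88 = 0.1443 d⁻¹.

k_r ≈ 0.144 d⁻¹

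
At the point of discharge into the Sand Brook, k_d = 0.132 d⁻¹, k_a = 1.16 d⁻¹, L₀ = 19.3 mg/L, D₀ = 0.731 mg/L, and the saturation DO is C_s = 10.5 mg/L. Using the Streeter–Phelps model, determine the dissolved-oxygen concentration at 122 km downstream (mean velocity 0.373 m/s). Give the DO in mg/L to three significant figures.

Travel time t = x/v = 122 km / (0.373 m/s) = 122000 m / 0.373 m/s = 327100 s = 3.786 d.
k_d L₀/(k_a−k_d) = 0.132×19.3/(1.16−0.132) = 2.548/1.028 = 2.478 mg/L.
e^(−k_d t) = e^(−0.132×3.786) = 0.6067; e^(−k_a t) = e^(−1.16×3.786) = 0.01238.
D = 2.478 × (0.6067 − 0.01238) + 0.731 × 0.01238 = 1.473 + 0.009053 = 1.482 mg/L.
DO = C_s − D = 10.5 − 1.482 = 9.018 mg/L.

DO ≈ 9.02 mg/L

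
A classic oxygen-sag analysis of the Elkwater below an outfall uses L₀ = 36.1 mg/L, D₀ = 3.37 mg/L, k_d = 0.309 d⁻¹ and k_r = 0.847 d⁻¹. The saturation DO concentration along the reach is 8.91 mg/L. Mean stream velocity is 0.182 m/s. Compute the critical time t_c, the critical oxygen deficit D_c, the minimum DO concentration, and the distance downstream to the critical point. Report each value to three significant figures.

t_c ≈ 1.54 d; D_c ≈ 8.17 mg/L; min DO ≈ 0.738 mg/L; x_c ≈ 24.3 km

With k_r/k_d = 2.741 and 1 − D₀(k_r−k_d)/(k_d L₀) = 0.8375,
t_c = ln(2.741 × 0.8375) / (0.847 − 0.309) = ln(2.296) / 0.5380 = 0.8310/0.5380 = 1.545 d.
L(t_c) = L₀ e^(−k_d t_c) = 36.1 × 0.6205 = 22.40 mg/L, and at the critical point k_r D_c = k_d L, so D_c = (0.309/0.847) × 22.40 = 8.172 mg/L.
Minimum DO = C_s − D_c = 8.91 − 8.172 = 0.7385 mg/L.
x_c = v t_c = 0.182 m/s × 1.545 d × 86400 s/d = 24290 m ≈ 24.3 km.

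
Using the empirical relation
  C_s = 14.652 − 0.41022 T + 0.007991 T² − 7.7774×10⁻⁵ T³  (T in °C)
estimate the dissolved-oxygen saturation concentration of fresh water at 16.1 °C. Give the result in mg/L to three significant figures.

C_s = 14.652 − 0.41022×16.1 + 0.007991×16.1² − 7.7774×10⁻⁵×16.1³ = 9.794 mg/L.

C_s ≈ 9.79 mg/L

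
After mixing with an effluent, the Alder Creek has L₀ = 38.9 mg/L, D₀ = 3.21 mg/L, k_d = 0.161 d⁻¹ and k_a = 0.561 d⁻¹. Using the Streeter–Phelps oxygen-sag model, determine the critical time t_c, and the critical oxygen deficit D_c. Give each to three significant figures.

t_c ≈ 2.55 d; D_c ≈ 7.41 mg/L

With k_a/k_d = 3.484 and 1 − D₀(k_a−k_d)/(k_d L₀) = 0.7950,
t_c = ln(3.484 × 0.7950) / (0.561 − 0.161) = ln(2.770) / 0.4000 = 1.019/0.4000 = 2.547 d.
D_c = (k_d/k_a) L₀ e^(−k_d t_c) = (0.161/0.561) × 38.9 × e^(−0.161×2.547) = 0.2870 × 38.9 × 0.6636 = 7.408 mg/L.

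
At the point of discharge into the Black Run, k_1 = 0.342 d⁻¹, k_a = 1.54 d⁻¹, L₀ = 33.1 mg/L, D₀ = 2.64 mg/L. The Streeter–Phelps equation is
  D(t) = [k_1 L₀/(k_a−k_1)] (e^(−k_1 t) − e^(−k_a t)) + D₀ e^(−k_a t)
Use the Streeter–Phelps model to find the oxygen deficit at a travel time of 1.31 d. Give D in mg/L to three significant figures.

k_1 L₀/(k_a−k_1) = 0.342×33.1/(1.54−0.342) = 11.32/1.198 = 9.449 mg/L.
e^(−k_1 t) = e^(−0.342×1.310) = 0.6389; e^(−k_a t) = e^(−1.54×1.310) = 0.1330.
D = 9.449 × (0.6389 − 0.1330) + 2.64 × 0.1330 = 4.780 + 0.3511 = 5.131 mg/L.

D ≈ 5.13 mg/L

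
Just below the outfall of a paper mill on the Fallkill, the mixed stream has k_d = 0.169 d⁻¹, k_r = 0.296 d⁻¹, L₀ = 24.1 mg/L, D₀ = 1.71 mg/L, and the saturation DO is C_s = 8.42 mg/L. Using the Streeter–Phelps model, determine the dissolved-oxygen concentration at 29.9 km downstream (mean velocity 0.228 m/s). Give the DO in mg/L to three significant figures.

DO ≈ 2.98 mg/L

Travel time t = x/v = 29.9 km / (0.228 m/s) = 29900 m / 0.228 m/s = 131100 s = 1.518 d.
k_d L₀/(k_r−k_d) = 0.169×24.1/(0.296−0.169) = 4.073/0.1270 = 32.07 mg/L.
e^(−k_d t) = e^(−0.169×1.518) = 0.7737; e^(−k_r t) = e^(−0.296×1.518) = 0.6381.
D = 32.07 × (0.7737 − 0.6381) + 1.71 × 0.6381 = 4.350 + 1.091 = 5.442 mg/L.
DO = C_s − D = 8.42 − 5.442 = 2.978 mg/L.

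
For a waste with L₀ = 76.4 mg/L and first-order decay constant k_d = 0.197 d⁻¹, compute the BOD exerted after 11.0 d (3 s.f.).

y_t = L₀(1 − e^(−k_d t)) = 76.4 × (1 − e^(−0.197×11.0))
= 76.4 × (1 − 0.1145) = 76.4 × 0.8855 = 67.65 mg/L.

y ≈ 67.7 mg/L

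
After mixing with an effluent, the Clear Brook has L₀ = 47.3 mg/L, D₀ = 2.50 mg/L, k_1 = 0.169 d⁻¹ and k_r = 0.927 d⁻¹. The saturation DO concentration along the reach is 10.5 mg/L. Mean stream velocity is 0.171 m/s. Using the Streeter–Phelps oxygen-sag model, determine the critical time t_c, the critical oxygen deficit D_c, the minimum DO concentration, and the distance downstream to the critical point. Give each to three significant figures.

t_c ≈ 1.89 d; D_c ≈ 6.27 mg/L; min DO ≈ 4.23 mg/L; x_c ≈ 27.9 km

t_c = [1/(k_r−k_1)] ln[(k_r/k_1)(1 − D₀(k_r−k_1)/(k_1 L₀))]
= [1/(0.927−0.169)] ln[(0.927/0.169)(1 − 2.50×0.7580/(0.169×47.3))]
= (1/0.7580) ln[5.485 × 0.7629] = 1.319 × ln(4.185) = 1.319 × 1.431 = 1.888 d.
D_c = (k_1/k_r) L₀ e^(−k_1 t_c) = (0.169/0.927) × 47.3 × e^(−0.169×1.888) = 0.1823 × 47.3 × 0.7268 = 6.267 mg/L.
Minimum DO = C_s − D_c = 10.5 − 6.267 = 4.233 mg/L.
x_c = v t_c = 0.171 m/s × 1.888 d × 86400 s/d = 27900 m ≈ 27.9 km.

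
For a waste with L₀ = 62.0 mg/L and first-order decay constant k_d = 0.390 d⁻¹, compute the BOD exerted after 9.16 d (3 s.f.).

y_t = L₀(1 − e^(−k_d t)) = 62.0 × (1 − e^(−0.390×9.16))
= 62.0 × (1 − 0.02809) = 62.0 × 0.9719 = 60.26 mg/L.

y ≈ 60.3 mg/L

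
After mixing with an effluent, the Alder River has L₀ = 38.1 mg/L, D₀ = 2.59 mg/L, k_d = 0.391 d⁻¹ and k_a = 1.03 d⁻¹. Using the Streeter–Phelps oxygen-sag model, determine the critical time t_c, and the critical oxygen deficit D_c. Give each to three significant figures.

t_c ≈ 1.33 d; D_c ≈ 8.59 mg/L

At the critical point dD/dt = 0, so k_d L₀ e^(−k_d t) = k_a D. Substituting D(t) from the Streeter–Phelps equation and solving for t gives
t_c = ln[(k_a/k_d)(1 − D₀(k_a−k_d)/(k_d L₀))] / (k_a−k_d).
Here k_a−k_d = 0.6390 d⁻¹ and 1 − D₀(k_a−k_d)/(k_d L₀) = 1 − 2.59×0.6390/(0.391×38.1) = 0.8889, so
t_c = ln(2.634 × 0.8889) / 0.6390 = 0.8508 / 0.6390 = 1.332 d.
D_c = (k_d/k_a) L₀ e^(−k_d t_c) = (0.391/1.03) × 38.1 × e^(−0.391×1.332) = 0.3796 × 38.1 × 0.5941 = 8.593 mg/L.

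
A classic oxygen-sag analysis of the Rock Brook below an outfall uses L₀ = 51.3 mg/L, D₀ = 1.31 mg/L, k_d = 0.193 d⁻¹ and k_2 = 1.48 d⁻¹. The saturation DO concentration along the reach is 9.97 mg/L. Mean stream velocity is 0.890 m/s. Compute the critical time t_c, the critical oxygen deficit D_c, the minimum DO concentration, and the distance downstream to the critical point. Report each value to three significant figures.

t_c ≈ 1.44 d; D_c ≈ 5.07 mg/L; min DO ≈ 4.90 mg/L; x_c ≈ 111 km

At the critical point dD/dt = 0, so k_d L₀ e^(−k_d t) = k_2 D. Substituting D(t) from the Streeter–Phelps equation and solving for t gives
t_c = ln[(k_2/k_d)(1 − D₀(k_2−k_d)/(k_d L₀))] / (k_2−k_d).
Here k_2−k_d = 1.287 d⁻¹ and 1 − D₀(k_2−k_d)/(k_d L₀) = 1 − 1.31×1.287/(0.193×51.3) = 0.8297, so
t_c = ln(7.668 × 0.8297) / 1.287 = 1.850 / 1.287 = 1.438 d.
D_c = (k_d/k_2) L₀ e^(−k_d t_c) = (0.193/1.48) × 51.3 × e^(−0.193×1.438) = 0.1304 × 51.3 × 0.7577 = 5.069 mg/L.
Minimum DO = C_s − D_c = 9.97 − 5.069 = 4.901 mg/L.
x_c = v t_c = 0.890 m/s × 1.438 d × 86400 s/d = 110600 m ≈ 111 km.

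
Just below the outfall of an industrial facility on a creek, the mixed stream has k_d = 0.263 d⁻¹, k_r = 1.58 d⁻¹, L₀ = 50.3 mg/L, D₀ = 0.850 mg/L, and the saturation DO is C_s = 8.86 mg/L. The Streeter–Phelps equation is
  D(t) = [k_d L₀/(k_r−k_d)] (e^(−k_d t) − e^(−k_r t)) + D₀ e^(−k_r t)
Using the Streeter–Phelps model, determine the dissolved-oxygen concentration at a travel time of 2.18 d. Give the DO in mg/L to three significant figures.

k_d L₀/(k_r−k_d) = 0.263×50.3/(1.58−0.263) = 13.23/1.317 = 10.04 mg/L.
e^(−k_d t) = e^(−0.263×2.180) = 0.5636; e^(−k_r t) = e^(−1.58×2.180) = 0.03192.
D = 10.04 × (0.5636 − 0.03192) + 0.850 × 0.03192 = 5.341 + 0.02714 = 5.368 mg/L.
DO = C_s − D = 8.86 − 5.368 = 3.492 mg/L.

DO ≈ 3.49 mg/L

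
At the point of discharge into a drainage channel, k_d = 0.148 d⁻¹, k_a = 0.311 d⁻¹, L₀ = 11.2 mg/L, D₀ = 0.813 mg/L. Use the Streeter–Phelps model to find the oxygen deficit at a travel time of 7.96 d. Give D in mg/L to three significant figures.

k_d L₀/(k_a−k_d) = 0.148×11.2/(0.311−0.148) = 1.658/0.1630 = 10.17 mg/L.
e^(−k_d t) = e^(−0.148×7.960) = 0.3079; e^(−k_a t) = e^(−0.311×7.960) = 0.08412.
D = 10.17 × (0.3079 − 0.08412) + 0.813 × 0.08412 = 2.275 + 0.06839 = 2.344 mg/L.

D ≈ 2.34 mg/L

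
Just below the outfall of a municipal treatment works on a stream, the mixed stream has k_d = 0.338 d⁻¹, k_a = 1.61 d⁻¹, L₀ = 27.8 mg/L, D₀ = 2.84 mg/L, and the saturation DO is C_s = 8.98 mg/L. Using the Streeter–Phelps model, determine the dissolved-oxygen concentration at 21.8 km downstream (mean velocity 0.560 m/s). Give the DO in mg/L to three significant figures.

DO ≈ 4.84 mg/L

Travel time t = x/v = 21.8 km / (0.560 m/s) = 21800 m / 0.560 m/s = 38930 s = 0.4506 d.
k_d L₀/(k_a−k_d) = 0.338×27.8/(1.61−0.338) = 9.396/1.272 = 7.387 mg/L.
e^(−k_d t) = e^(−0.338×0.4506) = 0.8587; e^(−k_a t) = e^(−1.61×0.4506) = 0.4841.
D = 7.387 × (0.8587 − 0.4841) + 2.84 × 0.4841 = 2.767 + 1.375 = 4.142 mg/L.
DO = C_s − D = 8.98 − 4.142 = 4.838 mg/L.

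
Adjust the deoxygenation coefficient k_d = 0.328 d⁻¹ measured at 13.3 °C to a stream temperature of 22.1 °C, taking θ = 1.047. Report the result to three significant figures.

k_d ≈ 0.491 d⁻¹

k_d(T₂) = k_d(T₁) · θ^(T₂−T₁) = 0.328 × 1.047^(22.1−13.3)
= 0.328 × 1.047^8.80 = 0.328 × 1.498 = 0.4914 d⁻¹.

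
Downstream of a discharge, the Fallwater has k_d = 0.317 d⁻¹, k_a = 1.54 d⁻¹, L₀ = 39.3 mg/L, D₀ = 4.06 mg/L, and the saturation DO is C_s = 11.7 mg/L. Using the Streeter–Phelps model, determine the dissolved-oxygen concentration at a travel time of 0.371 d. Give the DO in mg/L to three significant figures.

DO ≈ 6.10 mg/L

k_d L₀/(k_a−k_d) = 0.317×39.3/(1.54−0.317) = 12.46/1.223 = 10.19 mg/L.
e^(−k_d t) = e^(−0.317×0.3710) = 0.8890; e^(−k_a t) = e^(−1.54×0.3710) = 0.5648.
D = 10.19 × (0.8890 − 0.5648) + 4.06 × 0.5648 = 3.303 + 2.293 = 5.596 mg/L.
DO = C_s − D = 11.7 − 5.596 = 6.104 mg/L.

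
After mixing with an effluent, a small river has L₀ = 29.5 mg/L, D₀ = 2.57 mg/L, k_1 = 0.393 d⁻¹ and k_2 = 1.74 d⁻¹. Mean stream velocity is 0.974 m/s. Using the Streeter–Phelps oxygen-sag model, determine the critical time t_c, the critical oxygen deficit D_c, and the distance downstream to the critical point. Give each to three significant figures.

With k_2/k_1 = 4.427 and 1 − D₀(k_2−k_1)/(k_1 L₀) = 0.7014,
t_c = ln(4.427 × 0.7014) / (1.74 − 0.393) = ln(3.105) / 1.347 = 1.133/1.347 = 0.8412 d.
L(t_c) = L₀ e^(−k_1 t_c) = 29.5 × 0.7185 = 21.20 mg/L, and at the critical point k_2 D_c = k_1 L, so D_c = (0.393/1.74) × 21.20 = 4.787 mg/L.
x_c = v t_c = 0.974 m/s × 0.8412 d × 86400 s/d = 70790 m ≈ 70.8 km.

t_c ≈ 0.841 d; D_c ≈ 4.79 mg/L; x_c ≈ 70.8 km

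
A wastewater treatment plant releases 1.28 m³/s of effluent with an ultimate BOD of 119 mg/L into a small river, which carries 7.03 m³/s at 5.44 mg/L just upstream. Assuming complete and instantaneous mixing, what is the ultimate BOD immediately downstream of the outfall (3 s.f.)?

22.9 mg/L

Flow-weighted mixing: C = (Q_r C_r + Q_w C_w)/(Q_r + Q_w)
= (7.03×5.44 + 1.28×119)/(7.03 + 1.28) = 190.6/8.310 = 22.93 mg/L.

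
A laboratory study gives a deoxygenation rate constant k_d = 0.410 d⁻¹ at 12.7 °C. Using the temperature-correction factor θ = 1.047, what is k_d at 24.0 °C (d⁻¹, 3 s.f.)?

k_d ≈ 0.689 d⁻¹

k_d(T₂) = k_d(T₁) · θ^(T₂−T₁) = 0.410 × 1.047^(24.0−12.7)
= 0.410 × 1.047^11.3 = 0.410 × 1.680 = 0.6889 d⁻¹.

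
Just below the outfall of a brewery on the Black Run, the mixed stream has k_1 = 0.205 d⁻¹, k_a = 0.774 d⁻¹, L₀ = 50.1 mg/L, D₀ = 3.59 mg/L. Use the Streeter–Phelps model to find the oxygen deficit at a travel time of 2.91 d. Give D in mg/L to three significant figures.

D ≈ 8.42 mg/L

k_1 L₀/(k_a−k_1) = 0.205×50.1/(0.774−0.205) = 10.27/0.5690 = 18.05 mg/L.
e^(−k_1 t) = e^(−0.205×2.910) = 0.5507; e^(−k_a t) = e^(−0.774×2.910) = 0.1052.
D = 18.05 × (0.5507 − 0.1052) + 3.59 × 0.1052 = 8.042 + 0.3775 = 8.420 mg/L.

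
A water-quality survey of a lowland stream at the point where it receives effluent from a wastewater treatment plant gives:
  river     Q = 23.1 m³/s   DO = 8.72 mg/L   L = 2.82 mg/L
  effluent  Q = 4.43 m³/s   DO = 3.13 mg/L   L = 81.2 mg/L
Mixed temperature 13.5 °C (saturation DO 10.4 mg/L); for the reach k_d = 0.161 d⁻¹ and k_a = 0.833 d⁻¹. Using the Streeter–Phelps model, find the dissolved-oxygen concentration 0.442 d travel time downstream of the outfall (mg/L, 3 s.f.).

Mixed DO = (23.1×8.72 + 4.43×3.13)/(23.1+4.43) = 215.3/27.53 = 7.820 mg/L.
Mixed L₀ = (23.1×2.82 + 4.43×81.2)/(27.53) = 424.9/27.53 = 15.43 mg/L.
Initial deficit D₀ = C_s − DO₀ = 10.4 − 7.820 = 2.580 mg/L.
D(0.442) = [0.161×15.43/(0.833−0.161)](e^(−0.161×0.442) − e^(−0.833×0.442)) + 2.580 e^(−0.833×0.442)
= 3.697 × (0.9313 − 0.6920) + 2.580 × 0.6920 = 2.670 mg/L.
DO = 10.4 − 2.670 = 7.730 mg/L.

DO ≈ 7.73 mg/L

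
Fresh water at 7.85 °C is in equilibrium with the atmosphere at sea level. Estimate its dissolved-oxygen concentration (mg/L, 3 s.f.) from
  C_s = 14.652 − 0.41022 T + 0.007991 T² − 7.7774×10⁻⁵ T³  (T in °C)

C_s ≈ 11.9 mg/L

C_s = 14.652 − 0.41022×7.85 + 0.007991×7.85² − 7.7774×10⁻⁵×7.85³ = 11.89 mg/L.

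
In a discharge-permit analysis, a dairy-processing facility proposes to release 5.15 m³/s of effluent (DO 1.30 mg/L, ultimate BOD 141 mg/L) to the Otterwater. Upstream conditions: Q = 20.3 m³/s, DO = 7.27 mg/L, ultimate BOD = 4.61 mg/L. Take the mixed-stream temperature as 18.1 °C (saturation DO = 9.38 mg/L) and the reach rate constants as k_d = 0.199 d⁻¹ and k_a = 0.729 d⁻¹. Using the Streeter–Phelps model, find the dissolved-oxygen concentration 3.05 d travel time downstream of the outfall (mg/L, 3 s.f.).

DO ≈ 3.74 mg/L

Mixed DO = (20.3×7.27 + 5.15×1.30)/(20.3+5.15) = 154.3/25.45 = 6.062 mg/L.
Mixed L₀ = (20.3×4.61 + 5.15×141)/(25.45) = 819.7/25.45 = 32.21 mg/L.
Initial deficit D₀ = C_s − DO₀ = 9.38 − 6.062 = 3.318 mg/L.
D(3.05) = [0.199×32.21/(0.729−0.199)](e^(−0.199×3.05) − e^(−0.729×3.05)) + 3.318 e^(−0.729×3.05)
= 12.09 × (0.5450 − 0.1082) + 3.318 × 0.1082 = 5.641 mg/L.
DO = 9.38 − 5.641 = 3.739 mg/L.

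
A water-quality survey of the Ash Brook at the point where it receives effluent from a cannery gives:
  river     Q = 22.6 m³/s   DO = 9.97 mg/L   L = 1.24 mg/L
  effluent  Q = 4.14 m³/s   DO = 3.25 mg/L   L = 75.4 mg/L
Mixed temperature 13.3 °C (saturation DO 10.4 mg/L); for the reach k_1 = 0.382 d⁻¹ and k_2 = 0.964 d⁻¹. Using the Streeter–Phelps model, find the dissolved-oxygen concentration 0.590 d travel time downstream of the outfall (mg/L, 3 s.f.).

Mixed DO = (22.6×9.97 + 4.14×3.25)/(22.6+4.14) = 238.8/26.74 = 8.930 mg/L.
Mixed L₀ = (22.6×1.24 + 4.14×75.4)/(26.74) = 340.2/26.74 = 12.72 mg/L.
Initial deficit D₀ = C_s − DO₀ = 10.4 − 8.930 = 1.470 mg/L.
D(0.590) = [0.382×12.72/(0.964−0.382)](e^(−0.382×0.590) − e^(−0.964×0.590)) + 1.470 e^(−0.964×0.590)
= 8.350 × (0.7982 − 0.5662) + 1.470 × 0.5662 = 2.770 mg/L.
DO = 10.4 − 2.770 = 7.630 mg/L.

DO ≈ 7.63 mg/L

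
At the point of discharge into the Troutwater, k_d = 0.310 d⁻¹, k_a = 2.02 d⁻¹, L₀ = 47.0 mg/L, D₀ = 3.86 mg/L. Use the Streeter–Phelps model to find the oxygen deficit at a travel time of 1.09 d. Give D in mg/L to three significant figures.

k_d L₀/(k_a−k_d) = 0.310×47.0/(2.02−0.310) = 14.57/1.710 = 8.520 mg/L.
e^(−k_d t) = e^(−0.310×1.090) = 0.7133; e^(−k_a t) = e^(−2.02×1.090) = 0.1106.
D = 8.520 × (0.7133 − 0.1106) + 3.86 × 0.1106 = 5.135 + 0.4269 = 5.562 mg/L.

D ≈ 5.56 mg/L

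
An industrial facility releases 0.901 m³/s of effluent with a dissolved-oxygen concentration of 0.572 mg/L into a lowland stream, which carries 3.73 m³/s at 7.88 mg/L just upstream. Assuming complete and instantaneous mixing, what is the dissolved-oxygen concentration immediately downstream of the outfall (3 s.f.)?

6.46 mg/L

Flow-weighted mixing: C = (Q_r C_r + Q_w C_w)/(Q_r + Q_w)
= (3.73×7.88 + 0.901×0.572)/(3.73 + 0.901) = 29.91/4.631 = 6.458 mg/L.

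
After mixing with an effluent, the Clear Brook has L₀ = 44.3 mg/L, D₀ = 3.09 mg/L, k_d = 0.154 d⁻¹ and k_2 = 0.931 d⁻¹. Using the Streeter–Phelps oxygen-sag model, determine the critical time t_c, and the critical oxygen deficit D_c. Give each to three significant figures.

t_c = [1/(k_2−k_d)] ln[(k_2/k_d)(1 − D₀(k_2−k_d)/(k_d L₀))]
= [1/(0.931−0.154)] ln[(0.931/0.154)(1 − 3.09×0.7770/(0.154×44.3))]
= (1/0.7770) ln[6.045 × 0.6481] = 1.287 × ln(3.918) = 1.287 × 1.366 = 1.757 d.
D_c = (k_d/k_2) L₀ e^(−k_d t_c) = (0.154/0.931) × 44.3 × e^(−0.154×1.757) = 0.1654 × 44.3 × 0.7629 = 5.590 mg/L.

t_c ≈ 1.76 d; D_c ≈ 5.59 mg/L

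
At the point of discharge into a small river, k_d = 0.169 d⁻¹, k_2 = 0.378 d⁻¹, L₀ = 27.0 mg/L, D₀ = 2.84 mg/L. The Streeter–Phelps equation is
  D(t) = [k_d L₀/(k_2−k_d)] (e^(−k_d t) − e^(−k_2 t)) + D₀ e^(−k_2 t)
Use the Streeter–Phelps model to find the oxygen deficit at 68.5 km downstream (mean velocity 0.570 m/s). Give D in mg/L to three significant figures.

Travel time t = x/v = 68.5 km / (0.570 m/s) = 68500 m / 0.570 m/s = 120200 s = 1.391 d.
k_d L₀/(k_2−k_d) = 0.169×27.0/(0.378−0.169) = 4.563/0.2090 = 21.83 mg/L.
e^(−k_d t) = e^(−0.169×1.391) = 0.7905; e^(−k_2 t) = e^(−0.378×1.391) = 0.5911.
D = 21.83 × (0.7905 − 0.5911) + 2.84 × 0.5911 = 4.354 + 1.679 = 6.033 mg/L.

D ≈ 6.03 mg/L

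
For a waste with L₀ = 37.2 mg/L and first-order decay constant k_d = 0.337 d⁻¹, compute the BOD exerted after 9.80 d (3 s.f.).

y ≈ 35.8 mg/L

y_t = L₀(1 − e^(−k_d t)) = 37.2 × (1 − e^(−0.337×9.80))
= 37.2 × (1 − 0.03679) = 37.2 × 0.9632 = 35.83 mg/L.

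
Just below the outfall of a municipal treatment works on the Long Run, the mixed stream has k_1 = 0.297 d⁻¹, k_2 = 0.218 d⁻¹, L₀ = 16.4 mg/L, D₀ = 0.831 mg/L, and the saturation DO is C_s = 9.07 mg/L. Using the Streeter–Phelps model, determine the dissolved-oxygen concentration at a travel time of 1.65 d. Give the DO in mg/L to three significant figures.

DO ≈ 3.23 mg/L

k_1 L₀/(k_2−k_1) = 0.297×16.4/(0.218−0.297) = 4.871/-0.07900 = -61.66 mg/L.
e^(−k_1 t) = e^(−0.297×1.650) = 0.6126; e^(−k_2 t) = e^(−0.218×1.650) = 0.6979.
D = -61.66 × (0.6126 − 0.6979) + 0.831 × 0.6979 = 5.259 + 0.5799 = 5.839 mg/L.
DO = C_s − D = 9.07 − 5.839 = 3.231 mg/L.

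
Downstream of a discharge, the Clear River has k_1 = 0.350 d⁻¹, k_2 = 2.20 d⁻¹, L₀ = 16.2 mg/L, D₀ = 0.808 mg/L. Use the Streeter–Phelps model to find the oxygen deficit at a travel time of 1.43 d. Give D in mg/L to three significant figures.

k_1 L₀/(k_2−k_1) = 0.350×16.2/(2.20−0.350) = 5.670/1.850 = 3.065 mg/L.
e^(−k_1 t) = e^(−0.350×1.430) = 0.6062; e^(−k_2 t) = e^(−2.20×1.430) = 0.04302.
D = 3.065 × (0.6062 − 0.04302) + 0.808 × 0.04302 = 1.726 + 0.03476 = 1.761 mg/L.

D ≈ 1.76 mg/L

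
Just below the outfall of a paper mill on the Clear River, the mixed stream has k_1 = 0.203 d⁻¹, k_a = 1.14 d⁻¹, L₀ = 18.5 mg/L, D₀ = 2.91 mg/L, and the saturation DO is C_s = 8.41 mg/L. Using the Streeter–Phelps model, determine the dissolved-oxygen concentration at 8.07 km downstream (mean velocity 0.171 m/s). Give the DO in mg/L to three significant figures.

DO ≈ 5.41 mg/L

Travel time t = x/v = 8.07 km / (0.171 m/s) = 8070 m / 0.171 m/s = 47190 s = 0.5462 d.
k_1 L₀/(k_a−k_1) = 0.203×18.5/(1.14−0.203) = 3.756/0.9370 = 4.008 mg/L.
e^(−k_1 t) = e^(−0.203×0.5462) = 0.8950; e^(−k_a t) = e^(−1.14×0.5462) = 0.5365.
D = 4.008 × (0.8950 − 0.5365) + 2.91 × 0.5365 = 1.437 + 1.561 = 2.998 mg/L.
DO = C_s − D = 8.41 − 2.998 = 5.412 mg/L.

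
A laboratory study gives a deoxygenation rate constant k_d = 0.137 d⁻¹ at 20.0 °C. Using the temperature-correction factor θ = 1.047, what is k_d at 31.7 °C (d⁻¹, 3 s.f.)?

k_d ≈ 0.234 d⁻¹

k_d(T₂) = k_d(T₁) · θ^(T₂−T₁) = 0.137 × 1.047^(31.7−20.0)
= 0.137 × 1.047^11.7 = 0.137 × 1.711 = 0.2345 d⁻¹.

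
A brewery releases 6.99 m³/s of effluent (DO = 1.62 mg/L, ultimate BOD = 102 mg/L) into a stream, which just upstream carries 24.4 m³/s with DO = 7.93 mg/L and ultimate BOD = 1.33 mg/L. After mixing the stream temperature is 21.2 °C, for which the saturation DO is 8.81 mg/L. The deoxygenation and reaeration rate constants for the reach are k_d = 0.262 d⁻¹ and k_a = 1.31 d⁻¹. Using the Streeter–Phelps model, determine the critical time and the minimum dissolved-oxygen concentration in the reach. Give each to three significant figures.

t_c ≈ 1.07 d; minimum DO ≈ 5.22 mg/L

Mixed DO = (24.4×7.93 + 6.99×1.62)/(24.4+6.99) = 204.8/31.39 = 6.525 mg/L.
Mixed L₀ = (24.4×1.33 + 6.99×102)/(31.39) = 745.4/31.39 = 23.75 mg/L.
Initial deficit D₀ = C_s − DO₀ = 8.81 − 6.525 = 2.285 mg/L.
t_c = (1/1.048) ln[(1.31/0.262)(1 − 2.285×1.048/(0.262×23.75))] = 0.9542 × ln(3.075) = 1.072 d.
D_c = (0.262/1.31) × 23.75 × e^(−0.262×1.072) = 0.2000 × 23.75 × 0.7551 = 3.586 mg/L.
Minimum DO = 8.81 − 3.586 = 5.224 mg/L.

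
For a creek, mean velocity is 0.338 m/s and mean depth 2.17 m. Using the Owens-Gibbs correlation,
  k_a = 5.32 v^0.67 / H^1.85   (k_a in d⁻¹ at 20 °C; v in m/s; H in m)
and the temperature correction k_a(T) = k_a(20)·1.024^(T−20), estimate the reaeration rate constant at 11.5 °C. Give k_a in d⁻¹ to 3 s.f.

k_a ≈ 0.502 d⁻¹

k_a(20) = 5.32 × 0.338^0.67 / 2.17^1.85 = 5.32 × 0.4835 / 4.192 = 0.6135 d⁻¹.
k_a(11.5) = 0.6135 × 1.024^(11.5−20) = 0.6135 × 0.8174 = 0.5015 d⁻¹.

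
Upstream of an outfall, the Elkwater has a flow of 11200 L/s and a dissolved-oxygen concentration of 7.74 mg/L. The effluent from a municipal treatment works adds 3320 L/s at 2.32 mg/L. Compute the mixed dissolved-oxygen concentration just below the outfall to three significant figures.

Flow-weighted mixing: C = (Q_r C_r + Q_w C_w)/(Q_r + Q_w)
= (11200×7.74 + 3320×2.32)/(11200 + 3320) = 94390/14520 = 6.501 mg/L.

6.50 mg/L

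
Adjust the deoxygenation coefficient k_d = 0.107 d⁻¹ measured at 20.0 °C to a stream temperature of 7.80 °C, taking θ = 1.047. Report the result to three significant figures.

k_d ≈ 0.0611 d⁻¹

k_d(T₂) = k_d(T₁) · θ^(T₂−T₁) = 0.107 × 1.047^(7.80−20.0)
= 0.107 × 1.047^-12.2 = 0.107 × 0.5710 = 0.06110 d⁻¹.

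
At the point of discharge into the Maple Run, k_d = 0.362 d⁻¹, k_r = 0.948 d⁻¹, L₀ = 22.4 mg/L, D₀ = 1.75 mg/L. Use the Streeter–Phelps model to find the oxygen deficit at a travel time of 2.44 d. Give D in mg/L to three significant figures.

D ≈ 4.52 mg/L

k_d L₀/(k_r−k_d) = 0.362×22.4/(0.948−0.362) = 8.109/0.5860 = 13.84 mg/L.
e^(−k_d t) = e^(−0.362×2.440) = 0.4134; e^(−k_r t) = e^(−0.948×2.440) = 0.09895.
D = 13.84 × (0.4134 − 0.09895) + 1.75 × 0.09895 = 4.352 + 0.1732 = 4.525 mg/L.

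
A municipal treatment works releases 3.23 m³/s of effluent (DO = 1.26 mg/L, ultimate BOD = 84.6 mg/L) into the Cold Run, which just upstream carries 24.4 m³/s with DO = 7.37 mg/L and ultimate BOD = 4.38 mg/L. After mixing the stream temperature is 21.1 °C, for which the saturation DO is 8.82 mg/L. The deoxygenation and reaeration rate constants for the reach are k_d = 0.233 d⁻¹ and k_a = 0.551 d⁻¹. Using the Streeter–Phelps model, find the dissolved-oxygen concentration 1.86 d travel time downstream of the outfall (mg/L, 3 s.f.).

Mixed DO = (24.4×7.37 + 3.23×1.26)/(24.4+3.23) = 183.9/27.63 = 6.656 mg/L.
Mixed L₀ = (24.4×4.38 + 3.23×84.6)/(27.63) = 380.1/27.63 = 13.76 mg/L.
Initial deficit D₀ = C_s − DO₀ = 8.82 − 6.656 = 2.164 mg/L.
D(1.86) = [0.233×13.76/(0.551−0.233)](e^(−0.233×1.86) − e^(−0.551×1.86)) + 2.164 e^(−0.551×1.86)
= 10.08 × (0.6483 − 0.3588) + 2.164 × 0.3588 = 3.695 mg/L.
DO = 8.82 − 3.695 = 5.125 mg/L.

DO ≈ 5.13 mg/L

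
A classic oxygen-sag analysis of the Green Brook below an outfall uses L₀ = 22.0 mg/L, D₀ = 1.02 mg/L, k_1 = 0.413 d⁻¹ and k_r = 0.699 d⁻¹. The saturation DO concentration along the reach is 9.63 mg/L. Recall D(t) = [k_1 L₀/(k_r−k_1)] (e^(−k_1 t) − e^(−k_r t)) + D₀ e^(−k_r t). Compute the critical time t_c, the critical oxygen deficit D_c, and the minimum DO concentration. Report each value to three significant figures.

t_c ≈ 1.73 d; D_c ≈ 6.37 mg/L; min DO ≈ 3.26 mg/L

At the critical point dD/dt = 0, so k_1 L₀ e^(−k_1 t) = k_r D. Substituting D(t) from the Streeter–Phelps equation and solving for t gives
t_c = ln[(k_r/k_1)(1 − D₀(k_r−k_1)/(k_1 L₀))] / (k_r−k_1).
Here k_r−k_1 = 0.2860 d⁻¹ and 1 − D₀(k_r−k_1)/(k_1 L₀) = 1 − 1.02×0.2860/(0.413×22.0) = 0.9679, so
t_c = ln(1.692 × 0.9679) / 0.2860 = 0.4936 / 0.2860 = 1.726 d.
L(t_c) = L₀ e^(−k_1 t_c) = 22.0 × 0.4903 = 10.79 mg/L, and at the critical point k_r D_c = k_1 L, so D_c = (0.413/0.699) × 10.79 = 6.373 mg/L.
Minimum DO = C_s − D_c = 9.63 − 6.373 = 3.257 mg/L.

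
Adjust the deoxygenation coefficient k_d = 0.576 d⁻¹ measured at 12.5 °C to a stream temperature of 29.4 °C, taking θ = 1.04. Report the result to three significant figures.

k_d(T₂) = k_d(T₁) · θ^(T₂−T₁) = 0.576 × 1.04^(29.4−12.5)
= 0.576 × 1.04^16.9 = 0.576 × 1.940 = 1.118 d⁻¹.

k_d ≈ 1.12 d⁻¹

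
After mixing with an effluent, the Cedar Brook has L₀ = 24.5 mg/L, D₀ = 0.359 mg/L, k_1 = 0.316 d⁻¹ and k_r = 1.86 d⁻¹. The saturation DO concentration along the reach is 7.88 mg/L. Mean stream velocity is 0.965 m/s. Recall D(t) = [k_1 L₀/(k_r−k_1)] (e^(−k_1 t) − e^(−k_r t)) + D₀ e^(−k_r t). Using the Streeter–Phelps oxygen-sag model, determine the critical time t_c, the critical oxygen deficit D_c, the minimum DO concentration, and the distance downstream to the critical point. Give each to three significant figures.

t_c ≈ 1.10 d; D_c ≈ 2.94 mg/L; min DO ≈ 4.94 mg/L; x_c ≈ 91.7 km

With k_r/k_1 = 5.886 and 1 − D₀(k_r−k_1)/(k_1 L₀) = 0.9284,
t_c = ln(5.886 × 0.9284) / (1.86 − 0.316) = ln(5.465) / 1.544 = 1.698/1.544 = 1.100 d.
L(t_c) = L₀ e^(−k_1 t_c) = 24.5 × 0.7064 = 17.31 mg/L, and at the critical point k_r D_c = k_1 L, so D_c = (0.316/1.86) × 17.31 = 2.940 mg/L.
Minimum DO = C_s − D_c = 7.88 − 2.940 = 4.940 mg/L.
x_c = v t_c = 0.965 m/s × 1.100 d × 86400 s/d = 91710 m ≈ 91.7 km.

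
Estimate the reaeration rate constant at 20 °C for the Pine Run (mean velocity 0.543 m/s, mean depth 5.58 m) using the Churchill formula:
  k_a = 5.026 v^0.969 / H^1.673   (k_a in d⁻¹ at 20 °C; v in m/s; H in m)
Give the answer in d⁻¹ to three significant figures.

k_a = 5.026 × 0.543^0.969 / 5.58^1.673 = 5.026 × 0.5534 / 17.75 = 0.1567 d⁻¹.

k_a ≈ 0.157 d⁻¹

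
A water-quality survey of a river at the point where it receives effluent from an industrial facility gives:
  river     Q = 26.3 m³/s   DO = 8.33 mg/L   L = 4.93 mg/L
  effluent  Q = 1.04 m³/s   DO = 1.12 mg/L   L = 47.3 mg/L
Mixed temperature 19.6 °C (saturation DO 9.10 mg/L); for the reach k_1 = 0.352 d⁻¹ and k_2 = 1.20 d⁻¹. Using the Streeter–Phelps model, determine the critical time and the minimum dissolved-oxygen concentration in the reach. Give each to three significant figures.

t_c ≈ 0.874 d; minimum DO ≈ 7.69 mg/L

Mixed DO = (26.3×8.33 + 1.04×1.12)/(26.3+1.04) = 220.2/27.34 = 8.056 mg/L.
Mixed L₀ = (26.3×4.93 + 1.04×47.3)/(27.34) = 178.9/27.34 = 6.542 mg/L.
Initial deficit D₀ = C_s − DO₀ = 9.10 − 8.056 = 1.044 mg/L.
t_c = (1/0.8480) ln[(1.20/0.352)(1 − 1.044×0.8480/(0.352×6.542))] = 1.179 × ln(2.098) = 0.8738 d.
D_c = (0.352/1.20) × 6.542 × e^(−0.352×0.8738) = 0.2933 × 6.542 × 0.7352 = 1.411 mg/L.
Minimum DO = 9.10 − 1.411 = 7.689 mg/L.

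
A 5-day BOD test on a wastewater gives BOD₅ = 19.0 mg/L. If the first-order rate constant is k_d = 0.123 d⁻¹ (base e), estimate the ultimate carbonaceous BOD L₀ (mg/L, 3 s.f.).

BOD₅ = L₀(1 − e^(−5k_d)) ⇒ L₀ = BOD₅ / (1 − e^(−5×0.123))
= 19.0 / (1 − 0.5406) = 19.0 / 0.4594 = 41.36 mg/L.

L₀ ≈ 41.4 mg/L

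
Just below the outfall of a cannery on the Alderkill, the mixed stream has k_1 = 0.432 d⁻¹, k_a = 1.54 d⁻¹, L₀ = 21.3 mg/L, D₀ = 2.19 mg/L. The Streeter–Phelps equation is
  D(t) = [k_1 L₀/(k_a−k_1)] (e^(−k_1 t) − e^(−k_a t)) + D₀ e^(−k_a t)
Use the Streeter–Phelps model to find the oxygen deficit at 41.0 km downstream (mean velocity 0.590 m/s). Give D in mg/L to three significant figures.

D ≈ 4.10 mg/L

Travel time t = x/v = 41.0 km / (0.590 m/s) = 41000 m / 0.590 m/s = 69490 s = 0.8043 d.
k_1 L₀/(k_a−k_1) = 0.432×21.3/(1.54−0.432) = 9.202/1.108 = 8.305 mg/L.
e^(−k_1 t) = e^(−0.432×0.8043) = 0.7065; e^(−k_a t) = e^(−1.54×0.8043) = 0.2898.
D = 8.305 × (0.7065 − 0.2898) + 2.19 × 0.2898 = 3.461 + 0.6346 = 4.095 mg/L.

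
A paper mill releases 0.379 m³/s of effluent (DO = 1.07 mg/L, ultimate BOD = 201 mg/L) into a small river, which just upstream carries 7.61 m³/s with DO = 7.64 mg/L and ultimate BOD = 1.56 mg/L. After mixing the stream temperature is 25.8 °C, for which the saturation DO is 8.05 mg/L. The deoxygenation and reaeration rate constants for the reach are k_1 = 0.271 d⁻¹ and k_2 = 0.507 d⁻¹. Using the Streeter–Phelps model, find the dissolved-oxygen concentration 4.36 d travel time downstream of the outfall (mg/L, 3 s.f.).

DO ≈ 5.48 mg/L

Mixed DO = (7.61×7.64 + 0.379×1.07)/(7.61+0.379) = 58.55/7.989 = 7.328 mg/L.
Mixed L₀ = (7.61×1.56 + 0.379×201)/(7.989) = 88.05/7.989 = 11.02 mg/L.
Initial deficit D₀ = C_s − DO₀ = 8.05 − 7.328 = 0.7217 mg/L.
D(4.36) = [0.271×11.02/(0.507−0.271)](e^(−0.271×4.36) − e^(−0.507×4.36)) + 0.7217 e^(−0.507×4.36)
= 12.66 × (0.3068 − 0.1096) + 0.7217 × 0.1096 = 2.574 mg/L.
DO = 8.05 − 2.574 = 5.476 mg/L.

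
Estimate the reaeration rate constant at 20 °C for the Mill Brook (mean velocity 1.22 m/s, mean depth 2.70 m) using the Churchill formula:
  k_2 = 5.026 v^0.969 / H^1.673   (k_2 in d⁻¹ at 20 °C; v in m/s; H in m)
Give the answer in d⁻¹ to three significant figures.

k_2 = 5.026 × 1.22^0.969 / 2.70^1.673 = 5.026 × 1.213 / 5.268 = 1.157 d⁻¹.

k_2 ≈ 1.16 d⁻¹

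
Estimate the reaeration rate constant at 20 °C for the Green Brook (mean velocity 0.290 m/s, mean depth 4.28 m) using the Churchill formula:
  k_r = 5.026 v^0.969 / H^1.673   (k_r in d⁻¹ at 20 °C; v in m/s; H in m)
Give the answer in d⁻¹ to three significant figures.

k_r = 5.026 × 0.290^0.969 / 4.28^1.673 = 5.026 × 0.3013 / 11.39 = 0.1330 d⁻¹.

k_r ≈ 0.133 d⁻¹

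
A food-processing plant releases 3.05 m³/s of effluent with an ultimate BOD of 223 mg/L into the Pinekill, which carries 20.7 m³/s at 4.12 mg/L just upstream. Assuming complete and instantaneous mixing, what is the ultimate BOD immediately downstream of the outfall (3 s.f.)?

Flow-weighted mixing: C = (Q_r C_r + Q_w C_w)/(Q_r + Q_w)
= (20.7×4.12 + 3.05×223)/(20.7 + 3.05) = 765.4/23.75 = 32.23 mg/L.

32.2 mg/L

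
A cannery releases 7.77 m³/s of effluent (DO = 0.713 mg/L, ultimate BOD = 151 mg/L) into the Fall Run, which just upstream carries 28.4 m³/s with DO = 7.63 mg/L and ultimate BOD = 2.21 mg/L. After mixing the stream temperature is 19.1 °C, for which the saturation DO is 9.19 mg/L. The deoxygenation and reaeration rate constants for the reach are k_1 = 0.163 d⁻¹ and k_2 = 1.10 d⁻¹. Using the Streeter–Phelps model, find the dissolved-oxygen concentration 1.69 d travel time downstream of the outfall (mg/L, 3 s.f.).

Mixed DO = (28.4×7.63 + 7.77×0.713)/(28.4+7.77) = 222.2/36.17 = 6.144 mg/L.
Mixed L₀ = (28.4×2.21 + 7.77×151)/(36.17) = 1236/36.17 = 34.17 mg/L.
Initial deficit D₀ = C_s − DO₀ = 9.19 − 6.144 = 3.046 mg/L.
D(1.69) = [0.163×34.17/(1.10−0.163)](e^(−0.163×1.69) − e^(−1.10×1.69)) + 3.046 e^(−1.10×1.69)
= 5.945 × (0.7592 − 0.1558) + 3.046 × 0.1558 = 4.062 mg/L.
DO = 9.19 − 4.062 = 5.128 mg/L.

DO ≈ 5.13 mg/L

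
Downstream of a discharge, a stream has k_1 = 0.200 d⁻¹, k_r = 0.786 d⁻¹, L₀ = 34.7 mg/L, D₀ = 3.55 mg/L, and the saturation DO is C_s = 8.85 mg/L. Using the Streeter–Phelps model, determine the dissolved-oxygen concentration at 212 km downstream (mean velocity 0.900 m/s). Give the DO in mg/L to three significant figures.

Travel time t = x/v = 212 km / (0.900 m/s) = 212000 m / 0.900 m/s = 235600 s = 2.726 d.
k_1 L₀/(k_r−k_1) = 0.200×34.7/(0.786−0.200) = 6.940/0.5860 = 11.84 mg/L.
e^(−k_1 t) = e^(−0.200×2.726) = 0.5797; e^(−k_r t) = e^(−0.786×2.726) = 0.1173.
D = 11.84 × (0.5797 − 0.1173) + 3.55 × 0.1173 = 5.476 + 0.4165 = 5.892 mg/L.
DO = C_s − D = 8.85 − 5.892 = 2.958 mg/L.

DO ≈ 2.96 mg/L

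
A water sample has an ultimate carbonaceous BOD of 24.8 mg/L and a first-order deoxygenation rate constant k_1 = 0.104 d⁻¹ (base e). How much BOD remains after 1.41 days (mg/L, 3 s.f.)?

L_t = L₀ e^(−k_1 t) = 24.8 × e^(−0.104×1.41) = 24.8 × 0.8636 = 21.42 mg/L.

L ≈ 21.4 mg/L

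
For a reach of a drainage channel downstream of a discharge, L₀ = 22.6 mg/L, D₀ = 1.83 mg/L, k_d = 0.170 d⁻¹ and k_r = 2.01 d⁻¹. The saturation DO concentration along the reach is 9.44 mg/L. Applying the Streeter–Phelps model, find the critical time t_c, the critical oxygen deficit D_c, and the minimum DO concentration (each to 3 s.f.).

With k_r/k_d = 11.82 and 1 − D₀(k_r−k_d)/(k_d L₀) = 0.1236,
t_c = ln(11.82 × 0.1236) / (2.01 − 0.170) = ln(1.461) / 1.840 = 0.3792/1.840 = 0.2061 d.
D_c = (k_d/k_r) L₀ e^(−k_d t_c) = (0.170/2.01) × 22.6 × e^(−0.170×0.2061) = 0.08458 × 22.6 × 0.9656 = 1.846 mg/L.
Minimum DO = C_s − D_c = 9.44 − 1.846 = 7.594 mg/L.

t_c ≈ 0.206 d; D_c ≈ 1.85 mg/L; min DO ≈ 7.59 mg/L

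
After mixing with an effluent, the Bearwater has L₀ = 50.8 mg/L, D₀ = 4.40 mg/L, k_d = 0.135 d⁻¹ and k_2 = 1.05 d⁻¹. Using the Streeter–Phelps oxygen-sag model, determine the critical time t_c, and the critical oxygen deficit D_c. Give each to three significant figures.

t_c ≈ 1.28 d; D_c ≈ 5.50 mg/L

t_c = [1/(k_2−k_d)] ln[(k_2/k_d)(1 − D₀(k_2−k_d)/(k_d L₀))]
= [1/(1.05−0.135)] ln[(1.05/0.135)(1 − 4.40×0.9150/(0.135×50.8))]
= (1/0.9150) ln[7.778 × 0.4129] = 1.093 × ln(3.212) = 1.093 × 1.167 = 1.275 d.
D_c = (k_d/k_2) L₀ e^(−k_d t_c) = (0.135/1.05) × 50.8 × e^(−0.135×1.275) = 0.1286 × 50.8 × 0.8418 = 5.498 mg/L.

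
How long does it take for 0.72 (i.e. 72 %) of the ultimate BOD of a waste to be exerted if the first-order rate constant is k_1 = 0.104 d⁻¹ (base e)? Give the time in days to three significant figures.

t ≈ 12.2 d

y/L₀ = 1 − e^(−k_1 t) = 0.72 ⇒ e^(−k_1 t) = 0.280
t = −ln(0.280) / 0.104 = 1.273 / 0.104 = 12.24 d.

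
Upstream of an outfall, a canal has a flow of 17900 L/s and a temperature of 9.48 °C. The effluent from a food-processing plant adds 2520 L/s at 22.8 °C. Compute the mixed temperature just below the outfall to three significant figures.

Flow-weighted mixing: C = (Q_r C_r + Q_w C_w)/(Q_r + Q_w)
= (17900×9.48 + 2520×22.8)/(17900 + 2520) = 227100/20420 = 11.12 °C.

11.1 °C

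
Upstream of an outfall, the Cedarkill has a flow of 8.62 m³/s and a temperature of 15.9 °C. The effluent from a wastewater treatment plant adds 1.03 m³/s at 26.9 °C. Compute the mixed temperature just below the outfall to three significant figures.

Flow-weighted mixing: C = (Q_r C_r + Q_w C_w)/(Q_r + Q_w)
= (8.62×15.9 + 1.03×26.9)/(8.62 + 1.03) = 164.8/9.650 = 17.07 °C.

17.1 °C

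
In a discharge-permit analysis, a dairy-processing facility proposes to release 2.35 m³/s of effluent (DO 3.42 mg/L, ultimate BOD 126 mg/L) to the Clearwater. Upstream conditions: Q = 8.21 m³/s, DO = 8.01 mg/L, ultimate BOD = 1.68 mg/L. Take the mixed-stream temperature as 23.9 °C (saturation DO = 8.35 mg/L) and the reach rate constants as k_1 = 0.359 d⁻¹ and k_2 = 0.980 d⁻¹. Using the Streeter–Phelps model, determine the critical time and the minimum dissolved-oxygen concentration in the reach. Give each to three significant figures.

t_c ≈ 1.48 d; minimum DO ≈ 2.04 mg/L

Mixed DO = (8.21×8.01 + 2.35×3.42)/(8.21+2.35) = 73.80/10.56 = 6.989 mg/L.
Mixed L₀ = (8.21×1.68 + 2.35×126)/(10.56) = 309.9/10.56 = 29.35 mg/L.
Initial deficit D₀ = C_s − DO₀ = 8.35 − 6.989 = 1.361 mg/L.
t_c = (1/0.6210) ln[(0.980/0.359)(1 − 1.361×0.6210/(0.359×29.35))] = 1.610 × ln(2.511) = 1.482 d.
D_c = (0.359/0.980) × 29.35 × e^(−0.359×1.482) = 0.3663 × 29.35 × 0.5873 = 6.314 mg/L.
Minimum DO = 8.35 − 6.314 = 2.036 mg/L.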